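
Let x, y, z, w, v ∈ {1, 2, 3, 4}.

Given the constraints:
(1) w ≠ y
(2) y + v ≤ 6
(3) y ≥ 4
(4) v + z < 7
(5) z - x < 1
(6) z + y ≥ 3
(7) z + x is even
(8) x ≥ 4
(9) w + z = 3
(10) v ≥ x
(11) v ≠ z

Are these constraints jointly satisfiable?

From constraint 3: y ≥ 4. From constraints 8 and 10: v ≥ x ≥ 4. Hence y + v ≥ 8. But constraint 2 requires y + v ≤ 6, and 6 < 8. Contradiction.

Unsatisfiable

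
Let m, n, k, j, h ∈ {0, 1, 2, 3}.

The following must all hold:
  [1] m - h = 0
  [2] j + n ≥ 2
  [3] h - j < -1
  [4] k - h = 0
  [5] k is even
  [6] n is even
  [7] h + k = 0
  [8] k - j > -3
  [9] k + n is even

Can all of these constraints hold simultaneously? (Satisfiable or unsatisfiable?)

Try m = 0, n = 2, k = 0, j = 2, h = 0.
Check constraint 1: m - h = 0; constraint 2: j + n = 4. The remaining constraints are straightforward to verify.

Satisfiable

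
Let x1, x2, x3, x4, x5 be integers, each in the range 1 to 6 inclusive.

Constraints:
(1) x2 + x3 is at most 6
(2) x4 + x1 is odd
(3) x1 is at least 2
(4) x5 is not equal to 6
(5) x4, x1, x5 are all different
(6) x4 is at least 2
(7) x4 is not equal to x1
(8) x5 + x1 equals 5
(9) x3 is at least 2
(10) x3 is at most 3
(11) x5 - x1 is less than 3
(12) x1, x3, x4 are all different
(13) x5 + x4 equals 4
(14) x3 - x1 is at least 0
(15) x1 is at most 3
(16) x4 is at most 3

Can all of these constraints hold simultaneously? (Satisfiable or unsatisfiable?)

Constraints 3, 6, 9, 10, 15, and 16 confine each of x1, x3, x4 to the 2 values {2, 3}.
Constraint 12 requires all 3 of them to be distinct, but only 2 values are available — impossible by the pigeonhole principle.

Unsatisfiable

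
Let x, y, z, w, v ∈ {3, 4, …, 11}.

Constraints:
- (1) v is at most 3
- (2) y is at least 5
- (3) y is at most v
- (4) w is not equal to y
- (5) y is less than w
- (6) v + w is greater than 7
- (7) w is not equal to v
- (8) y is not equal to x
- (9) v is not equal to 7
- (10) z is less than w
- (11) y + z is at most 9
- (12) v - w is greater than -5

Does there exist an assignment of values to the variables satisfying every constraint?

Unsatisfiable

From constraint 2: y ≥ 5. From constraints 1 and 3: y ≤ v and v ≤ 3, so y ≤ 3. But 3 < 5, so no value of y works.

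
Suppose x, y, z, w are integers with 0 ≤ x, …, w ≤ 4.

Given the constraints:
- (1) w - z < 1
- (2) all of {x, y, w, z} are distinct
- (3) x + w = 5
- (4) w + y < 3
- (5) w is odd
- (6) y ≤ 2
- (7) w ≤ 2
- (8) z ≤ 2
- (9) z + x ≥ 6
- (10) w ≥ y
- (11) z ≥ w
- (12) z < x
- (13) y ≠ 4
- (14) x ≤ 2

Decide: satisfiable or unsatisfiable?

Unsatisfiable

Constraints 6, 7, 8, and 14 confine each of x, y, w, z to the 3 values {0, …, 2} (the domain already gives each ≥ 0).
Constraint 2 requires all 4 of them to be distinct, but only 3 values are available — impossible by the pigeonhole principle.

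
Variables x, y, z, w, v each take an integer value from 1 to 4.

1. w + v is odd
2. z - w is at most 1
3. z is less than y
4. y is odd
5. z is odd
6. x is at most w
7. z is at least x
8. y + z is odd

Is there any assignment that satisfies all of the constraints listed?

Constraint 4 makes y odd and constraint 5 makes z odd, so y + z must be even. Constraint 8 says y + z is odd — contradiction.

Unsatisfiable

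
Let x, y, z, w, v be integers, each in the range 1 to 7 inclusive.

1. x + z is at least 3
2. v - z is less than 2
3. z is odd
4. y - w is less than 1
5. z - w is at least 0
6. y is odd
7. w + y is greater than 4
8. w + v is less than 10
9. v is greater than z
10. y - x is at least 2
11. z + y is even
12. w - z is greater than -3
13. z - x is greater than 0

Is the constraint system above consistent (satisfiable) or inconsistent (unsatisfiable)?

Satisfiable

Take x = 1, y = 3, z = 3, w = 3, v = 4. Then constraint 1: x + z = 4; constraint 2: v - z = 1; constraint 4: y - w = 0, and every other listed constraint is also met.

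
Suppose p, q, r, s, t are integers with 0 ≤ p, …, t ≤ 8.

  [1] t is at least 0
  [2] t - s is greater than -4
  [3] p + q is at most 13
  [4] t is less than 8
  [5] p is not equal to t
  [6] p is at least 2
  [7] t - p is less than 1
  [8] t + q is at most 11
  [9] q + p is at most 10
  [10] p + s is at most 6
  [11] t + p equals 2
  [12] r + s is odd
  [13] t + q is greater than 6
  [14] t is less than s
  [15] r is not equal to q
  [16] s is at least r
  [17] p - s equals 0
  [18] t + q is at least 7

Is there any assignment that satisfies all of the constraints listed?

The assignment p = 2, q = 8, r = 1, s = 2, t = 0 works:
  constraint 2 holds since t - s = -2.
  constraint 3 holds since p + q = 10.
  constraint 7 holds since t - p = -2.
The rest check out directly.

Satisfiable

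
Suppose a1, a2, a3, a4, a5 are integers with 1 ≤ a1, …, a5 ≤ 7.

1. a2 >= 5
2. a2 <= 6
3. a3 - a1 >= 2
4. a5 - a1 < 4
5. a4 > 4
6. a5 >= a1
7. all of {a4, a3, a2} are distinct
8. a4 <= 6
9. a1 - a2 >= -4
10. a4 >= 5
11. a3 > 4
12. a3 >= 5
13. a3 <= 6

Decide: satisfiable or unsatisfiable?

Constraints 1, 2, 8, 10, 12, and 13 confine each of a4, a3, a2 to the 2 values {5, 6}.
Constraint 7 requires all 3 of them to be distinct, but only 2 values are available — impossible by the pigeonhole principle.

Unsatisfiable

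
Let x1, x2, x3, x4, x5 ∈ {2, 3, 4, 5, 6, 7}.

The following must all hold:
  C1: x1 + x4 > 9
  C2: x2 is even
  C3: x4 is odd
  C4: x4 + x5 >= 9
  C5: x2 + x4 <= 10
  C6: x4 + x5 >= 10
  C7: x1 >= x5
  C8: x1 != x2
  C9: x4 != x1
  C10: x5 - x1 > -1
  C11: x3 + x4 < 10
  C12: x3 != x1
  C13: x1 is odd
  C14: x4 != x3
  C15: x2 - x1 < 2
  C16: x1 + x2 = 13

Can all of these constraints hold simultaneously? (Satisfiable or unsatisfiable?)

Satisfiable

Take x1 = 7, x2 = 6, x3 = 5, x4 = 3, x5 = 7. Then constraint 1: x1 + x4 = 10; constraint 4: x4 + x5 = 10; constraint 5: x2 + x4 = 9, and every other listed constraint is also met.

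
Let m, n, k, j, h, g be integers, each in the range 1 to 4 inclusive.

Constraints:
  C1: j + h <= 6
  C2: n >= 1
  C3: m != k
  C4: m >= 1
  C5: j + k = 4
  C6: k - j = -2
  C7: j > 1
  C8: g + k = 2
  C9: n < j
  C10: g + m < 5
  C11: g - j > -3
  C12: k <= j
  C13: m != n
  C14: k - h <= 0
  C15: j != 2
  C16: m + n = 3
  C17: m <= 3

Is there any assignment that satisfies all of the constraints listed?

Satisfiable

The assignment m = 2, n = 1, k = 1, j = 3, h = 1, g = 1 works:
  constraint 1 holds since j + h = 4.
  constraint 5 holds since j + k = 4.
  constraint 6 holds since k - j = -2.
The rest check out directly.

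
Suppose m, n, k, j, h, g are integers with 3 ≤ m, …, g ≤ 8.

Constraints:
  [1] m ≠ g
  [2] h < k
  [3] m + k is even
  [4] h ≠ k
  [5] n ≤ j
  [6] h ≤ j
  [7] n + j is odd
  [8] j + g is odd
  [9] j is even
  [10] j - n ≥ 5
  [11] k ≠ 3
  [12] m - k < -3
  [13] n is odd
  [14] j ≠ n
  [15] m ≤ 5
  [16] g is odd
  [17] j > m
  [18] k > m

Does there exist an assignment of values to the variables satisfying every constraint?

Satisfiable

One satisfying assignment is m = 4, n = 3, k = 8, j = 8, h = 3, g = 7.
For the less obvious constraints — constraint 10: j - n = 5; constraint 12: m - k = -4 — and the others hold by inspection.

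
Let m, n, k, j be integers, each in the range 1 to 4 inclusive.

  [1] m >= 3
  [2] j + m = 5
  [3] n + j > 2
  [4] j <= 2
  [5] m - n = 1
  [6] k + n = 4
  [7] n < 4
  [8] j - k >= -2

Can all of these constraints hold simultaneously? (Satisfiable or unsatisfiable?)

Satisfiable

Setting (m, n, k, j) = (4, 3, 1, 1) satisfies everything: constraint 2: j + m = 5; constraint 3: n + j = 4, and the others follow.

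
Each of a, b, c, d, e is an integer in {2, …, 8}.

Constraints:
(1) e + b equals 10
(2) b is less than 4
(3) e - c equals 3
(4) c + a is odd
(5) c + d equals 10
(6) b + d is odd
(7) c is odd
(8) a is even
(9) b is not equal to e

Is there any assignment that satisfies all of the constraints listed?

The assignment a = 6, b = 2, c = 5, d = 5, e = 8 works:
  constraint 1 holds since e + b = 10.
  constraint 3 holds since e - c = 3.
  constraint 5 holds since c + d = 10.
The rest check out directly.

Satisfiable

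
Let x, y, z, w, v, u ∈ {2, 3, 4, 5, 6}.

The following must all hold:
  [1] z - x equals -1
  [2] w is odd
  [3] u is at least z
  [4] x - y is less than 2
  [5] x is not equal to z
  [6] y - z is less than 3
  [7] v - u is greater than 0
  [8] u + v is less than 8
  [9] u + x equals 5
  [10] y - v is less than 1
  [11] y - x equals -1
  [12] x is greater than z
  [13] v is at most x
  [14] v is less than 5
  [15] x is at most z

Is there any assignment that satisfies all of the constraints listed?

Unsatisfiable

Constraints 3, 7, 13, and 15 give z ≤ u, u < v, v ≤ x, x ≤ z. Chaining: z ≤ u < v ≤ x ≤ z, which forces z < z — impossible.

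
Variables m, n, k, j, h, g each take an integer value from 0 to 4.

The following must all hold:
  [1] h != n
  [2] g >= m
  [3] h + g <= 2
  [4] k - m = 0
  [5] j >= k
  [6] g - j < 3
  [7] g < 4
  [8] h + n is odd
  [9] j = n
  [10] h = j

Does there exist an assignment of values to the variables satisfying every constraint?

Unsatisfiable

From constraints 9 and 10, h = j = n, so h = n. But constraint 1 says h ≠ n. Contradiction.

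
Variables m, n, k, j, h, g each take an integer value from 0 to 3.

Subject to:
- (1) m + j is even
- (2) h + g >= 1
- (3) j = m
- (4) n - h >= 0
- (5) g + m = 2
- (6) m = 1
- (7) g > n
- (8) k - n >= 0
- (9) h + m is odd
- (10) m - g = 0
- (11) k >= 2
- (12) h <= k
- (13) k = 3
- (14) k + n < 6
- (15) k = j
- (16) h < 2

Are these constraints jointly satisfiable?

Unsatisfiable

Constraint 13 fixes k = 3 and constraint 6 fixes m = 1. Constraints 3 and 15 give k = j = m, so k = m. But 3 ≠ 1 — contradiction.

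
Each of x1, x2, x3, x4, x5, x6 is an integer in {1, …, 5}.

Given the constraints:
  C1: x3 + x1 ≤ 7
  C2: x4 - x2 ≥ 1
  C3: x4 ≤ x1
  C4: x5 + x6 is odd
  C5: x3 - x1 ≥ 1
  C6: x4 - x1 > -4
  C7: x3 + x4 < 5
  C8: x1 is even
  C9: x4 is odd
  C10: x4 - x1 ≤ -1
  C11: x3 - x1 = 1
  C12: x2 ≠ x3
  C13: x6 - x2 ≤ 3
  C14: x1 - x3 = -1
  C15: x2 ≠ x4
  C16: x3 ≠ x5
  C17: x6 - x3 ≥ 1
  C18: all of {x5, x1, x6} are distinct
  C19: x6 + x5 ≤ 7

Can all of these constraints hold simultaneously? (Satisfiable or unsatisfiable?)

Constraints 2, 5, 10, 13, and 17 give x2 − x6 ≥ -3, x6 − x3 ≥ 1, x3 − x1 ≥ 1, x1 − x4 ≥ 1, x4 − x2 ≥ 1.
Adding all 5 inequalities: the left sides telescope to 0, and the right sides sum to (-3) + 1 + 1 + 1 + 1 = 1. So 0 ≥ 1, which is false.

Unsatisfiable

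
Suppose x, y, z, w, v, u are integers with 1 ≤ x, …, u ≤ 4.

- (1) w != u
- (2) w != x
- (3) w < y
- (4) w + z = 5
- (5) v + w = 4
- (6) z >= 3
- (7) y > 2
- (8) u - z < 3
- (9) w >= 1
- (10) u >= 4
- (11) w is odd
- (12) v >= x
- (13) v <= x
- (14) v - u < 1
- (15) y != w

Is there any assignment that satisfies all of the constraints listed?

One satisfying assignment is x = 3, y = 4, z = 4, w = 1, v = 3, u = 4.
For the less obvious constraints — constraint 4: w + z = 5; constraint 5: v + w = 4; constraint 8: u - z = 0 — and the others hold by inspection.

Satisfiable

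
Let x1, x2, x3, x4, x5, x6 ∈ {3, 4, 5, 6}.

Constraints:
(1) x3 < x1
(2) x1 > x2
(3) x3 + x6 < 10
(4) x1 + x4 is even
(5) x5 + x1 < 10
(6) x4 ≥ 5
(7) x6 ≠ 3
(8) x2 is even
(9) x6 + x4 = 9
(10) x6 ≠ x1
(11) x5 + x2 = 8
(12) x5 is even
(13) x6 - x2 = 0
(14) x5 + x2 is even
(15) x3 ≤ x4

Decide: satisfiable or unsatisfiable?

Satisfiable

Try x1 = 5, x2 = 4, x3 = 3, x4 = 5, x5 = 4, x6 = 4.
Check constraint 3: x3 + x6 = 7; constraint 5: x5 + x1 = 9; constraint 9: x6 + x4 = 9. The remaining constraints are straightforward to verify.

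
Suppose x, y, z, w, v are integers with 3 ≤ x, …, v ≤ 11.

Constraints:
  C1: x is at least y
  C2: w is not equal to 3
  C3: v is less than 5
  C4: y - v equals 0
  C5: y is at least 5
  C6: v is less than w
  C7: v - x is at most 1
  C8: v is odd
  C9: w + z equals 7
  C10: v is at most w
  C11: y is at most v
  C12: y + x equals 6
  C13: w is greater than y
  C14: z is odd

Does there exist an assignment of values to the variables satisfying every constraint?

From constraints 5 and 11: v ≥ y and y ≥ 5, so v ≥ 5. From constraint 3: v ≤ 4. But 4 < 5, so no value of v works.

Unsatisfiable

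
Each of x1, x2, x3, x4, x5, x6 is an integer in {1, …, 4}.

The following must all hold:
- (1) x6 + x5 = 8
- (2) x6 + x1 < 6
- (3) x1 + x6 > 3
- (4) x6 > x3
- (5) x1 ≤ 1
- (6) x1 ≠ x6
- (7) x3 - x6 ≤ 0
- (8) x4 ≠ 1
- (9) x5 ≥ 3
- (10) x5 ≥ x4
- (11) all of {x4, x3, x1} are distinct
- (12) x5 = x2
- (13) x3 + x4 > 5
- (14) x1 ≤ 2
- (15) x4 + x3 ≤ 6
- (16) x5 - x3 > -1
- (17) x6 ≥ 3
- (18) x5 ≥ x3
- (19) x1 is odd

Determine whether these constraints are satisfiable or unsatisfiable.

Satisfiable

One satisfying assignment is x1 = 1, x2 = 4, x3 = 2, x4 = 4, x5 = 4, x6 = 4.
For the less obvious constraints — constraint 1: x6 + x5 = 8; constraint 2: x6 + x1 = 5 — and the others hold by inspection.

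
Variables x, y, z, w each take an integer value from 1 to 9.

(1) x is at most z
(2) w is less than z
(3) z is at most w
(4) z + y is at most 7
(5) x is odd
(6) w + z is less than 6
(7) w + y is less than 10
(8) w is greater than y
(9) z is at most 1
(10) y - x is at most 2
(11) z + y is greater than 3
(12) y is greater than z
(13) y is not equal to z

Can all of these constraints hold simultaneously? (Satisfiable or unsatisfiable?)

Constraints 2, 8, and 12 give z < y, y < w, w < z. Chaining: z < y < w < z, which forces z < z — impossible.

Unsatisfiable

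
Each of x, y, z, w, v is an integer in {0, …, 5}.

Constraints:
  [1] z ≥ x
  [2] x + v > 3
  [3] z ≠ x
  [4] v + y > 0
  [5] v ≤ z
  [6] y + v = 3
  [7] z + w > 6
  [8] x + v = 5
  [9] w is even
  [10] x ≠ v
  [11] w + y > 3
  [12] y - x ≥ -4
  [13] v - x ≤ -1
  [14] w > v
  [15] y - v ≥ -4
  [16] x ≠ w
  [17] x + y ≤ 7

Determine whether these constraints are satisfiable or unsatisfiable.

Satisfiable

Setting (x, y, z, w, v) = (3, 1, 5, 4, 2) satisfies everything: constraint 2: x + v = 5; constraint 4: v + y = 3; constraint 6: y + v = 3, and the others follow.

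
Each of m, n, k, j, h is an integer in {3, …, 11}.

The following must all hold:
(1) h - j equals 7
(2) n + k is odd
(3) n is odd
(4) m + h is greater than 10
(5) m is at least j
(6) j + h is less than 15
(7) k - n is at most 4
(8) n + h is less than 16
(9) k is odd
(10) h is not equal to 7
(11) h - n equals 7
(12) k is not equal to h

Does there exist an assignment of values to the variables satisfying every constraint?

Unsatisfiable

Constraint 3 makes n odd and constraint 9 makes k odd, so n + k must be even. Constraint 2 says n + k is odd — contradiction.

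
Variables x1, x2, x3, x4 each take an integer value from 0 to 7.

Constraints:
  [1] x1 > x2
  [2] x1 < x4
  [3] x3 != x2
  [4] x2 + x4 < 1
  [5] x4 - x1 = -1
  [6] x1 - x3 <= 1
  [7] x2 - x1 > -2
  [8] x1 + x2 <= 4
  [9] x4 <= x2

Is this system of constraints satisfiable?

Unsatisfiable

Constraints 1, 2, and 9 give x2 < x1, x1 < x4, x4 ≤ x2. Chaining: x2 < x1 < x4 ≤ x2, which forces x2 < x2 — impossible.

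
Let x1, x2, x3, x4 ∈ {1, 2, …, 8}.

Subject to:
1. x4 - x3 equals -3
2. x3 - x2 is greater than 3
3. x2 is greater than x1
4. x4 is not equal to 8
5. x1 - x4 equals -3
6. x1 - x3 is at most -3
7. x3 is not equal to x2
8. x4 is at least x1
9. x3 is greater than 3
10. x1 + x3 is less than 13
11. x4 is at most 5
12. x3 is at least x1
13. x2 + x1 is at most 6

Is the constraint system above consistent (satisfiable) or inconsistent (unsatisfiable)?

The assignment x1 = 2, x2 = 4, x3 = 8, x4 = 5 works:
  constraint 1 holds since x4 - x3 = -3.
  constraint 2 holds since x3 - x2 = 4.
The rest check out directly.

Satisfiable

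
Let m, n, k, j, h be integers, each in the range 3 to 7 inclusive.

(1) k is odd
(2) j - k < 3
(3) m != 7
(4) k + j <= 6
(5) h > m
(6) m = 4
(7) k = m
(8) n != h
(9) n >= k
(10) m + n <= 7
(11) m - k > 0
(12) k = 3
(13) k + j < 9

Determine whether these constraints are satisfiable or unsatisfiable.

Constraint 12 fixes k = 3 and constraint 6 fixes m = 4, but constraint 7 requires k = m. Since 3 ≠ 4, contradiction.

Unsatisfiable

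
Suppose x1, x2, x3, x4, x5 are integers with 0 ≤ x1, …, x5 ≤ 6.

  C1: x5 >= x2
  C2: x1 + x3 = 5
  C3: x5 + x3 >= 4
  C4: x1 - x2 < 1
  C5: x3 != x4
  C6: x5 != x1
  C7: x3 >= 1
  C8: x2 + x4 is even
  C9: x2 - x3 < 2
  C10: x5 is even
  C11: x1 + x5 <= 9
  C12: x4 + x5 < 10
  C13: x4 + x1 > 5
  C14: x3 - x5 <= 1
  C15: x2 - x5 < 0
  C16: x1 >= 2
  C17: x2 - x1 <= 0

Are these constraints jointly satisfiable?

Try x1 = 3, x2 = 3, x3 = 2, x4 = 5, x5 = 4.
Check constraint 2: x1 + x3 = 5; constraint 3: x5 + x3 = 6. The remaining constraints are straightforward to verify.

Satisfiable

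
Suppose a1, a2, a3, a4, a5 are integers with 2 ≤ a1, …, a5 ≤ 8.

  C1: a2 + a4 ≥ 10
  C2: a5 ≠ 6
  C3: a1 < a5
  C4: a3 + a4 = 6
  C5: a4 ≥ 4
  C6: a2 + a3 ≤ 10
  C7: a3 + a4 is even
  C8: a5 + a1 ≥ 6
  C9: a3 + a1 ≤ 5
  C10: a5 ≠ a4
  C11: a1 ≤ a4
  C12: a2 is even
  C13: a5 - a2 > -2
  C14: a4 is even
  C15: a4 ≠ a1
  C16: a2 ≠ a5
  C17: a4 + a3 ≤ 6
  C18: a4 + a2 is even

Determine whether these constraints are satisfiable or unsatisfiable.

Satisfiable

Try a1 = 2, a2 = 6, a3 = 2, a4 = 4, a5 = 5.
Check constraint 1: a2 + a4 = 10; constraint 4: a3 + a4 = 6. The remaining constraints are straightforward to verify.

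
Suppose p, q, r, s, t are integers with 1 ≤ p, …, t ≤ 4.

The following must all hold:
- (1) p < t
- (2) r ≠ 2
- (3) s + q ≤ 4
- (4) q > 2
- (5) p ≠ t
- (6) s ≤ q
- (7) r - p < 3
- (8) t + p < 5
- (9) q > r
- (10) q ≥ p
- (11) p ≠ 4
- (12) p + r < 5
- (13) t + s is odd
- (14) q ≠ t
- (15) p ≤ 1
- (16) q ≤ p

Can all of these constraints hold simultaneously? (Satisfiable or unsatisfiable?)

From constraint 4: q ≥ 3. From constraints 15 and 16: q ≤ p and p ≤ 1, so q ≤ 1. But 1 < 3, so no value of q works.

Unsatisfiable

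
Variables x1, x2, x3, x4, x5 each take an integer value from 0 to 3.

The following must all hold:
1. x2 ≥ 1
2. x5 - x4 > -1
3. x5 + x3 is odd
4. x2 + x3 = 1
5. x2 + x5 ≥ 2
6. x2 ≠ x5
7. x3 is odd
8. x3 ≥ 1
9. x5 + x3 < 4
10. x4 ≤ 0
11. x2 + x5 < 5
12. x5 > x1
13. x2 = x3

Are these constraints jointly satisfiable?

Unsatisfiable

From constraint 1: x2 ≥ 1. From constraint 8: x3 ≥ 1. Hence x2 + x3 ≥ 2. But constraint 4 requires x2 + x3 = 1, and 1 < 2. Contradiction.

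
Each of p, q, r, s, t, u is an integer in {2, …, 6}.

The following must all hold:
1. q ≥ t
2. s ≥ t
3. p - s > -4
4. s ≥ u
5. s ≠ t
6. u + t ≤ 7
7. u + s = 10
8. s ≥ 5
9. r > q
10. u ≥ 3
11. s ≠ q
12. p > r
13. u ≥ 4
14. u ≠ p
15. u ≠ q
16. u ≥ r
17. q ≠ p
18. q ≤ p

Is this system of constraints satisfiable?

Satisfiable

Take p = 4, q = 2, r = 3, s = 5, t = 2, u = 5. Then constraint 3: p - s = -1; constraint 6: u + t = 7; constraint 7: u + s = 10, and every other listed constraint is also met.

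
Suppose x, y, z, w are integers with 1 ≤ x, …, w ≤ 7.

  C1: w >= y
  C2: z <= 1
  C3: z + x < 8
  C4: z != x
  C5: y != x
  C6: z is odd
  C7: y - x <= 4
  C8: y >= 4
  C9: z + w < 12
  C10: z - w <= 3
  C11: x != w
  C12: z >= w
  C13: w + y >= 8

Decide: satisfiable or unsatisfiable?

From constraints 1 and 8: w ≥ y and y ≥ 4, so w ≥ 4. From constraints 2 and 12: w ≤ z and z ≤ 1, so w ≤ 1. But 1 < 4, so no value of w works.

Unsatisfiable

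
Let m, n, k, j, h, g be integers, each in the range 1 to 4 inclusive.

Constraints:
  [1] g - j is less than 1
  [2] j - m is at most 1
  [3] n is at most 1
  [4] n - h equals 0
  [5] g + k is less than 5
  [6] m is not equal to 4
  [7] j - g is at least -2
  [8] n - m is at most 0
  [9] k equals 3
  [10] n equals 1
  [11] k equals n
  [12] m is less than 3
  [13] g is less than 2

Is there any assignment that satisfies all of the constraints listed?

Unsatisfiable

Constraint 9 fixes k = 3 and constraint 10 fixes n = 1, but constraint 11 requires k = n. Since 3 ≠ 1, contradiction.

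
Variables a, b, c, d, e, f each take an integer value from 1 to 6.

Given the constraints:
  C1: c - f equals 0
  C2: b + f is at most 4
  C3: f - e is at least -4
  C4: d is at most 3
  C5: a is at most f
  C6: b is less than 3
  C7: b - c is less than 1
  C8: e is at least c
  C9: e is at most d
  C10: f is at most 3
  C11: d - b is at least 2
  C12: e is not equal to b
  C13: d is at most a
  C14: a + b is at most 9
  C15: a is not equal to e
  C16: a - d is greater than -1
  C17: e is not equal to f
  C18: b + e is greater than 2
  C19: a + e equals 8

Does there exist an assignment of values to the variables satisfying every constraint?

From constraints 5 and 10: a ≤ f ≤ 3. From constraints 4 and 9: e ≤ d ≤ 3. Hence a + e ≤ 6. But constraint 19 requires a + e = 8, and 8 > 6. Contradiction.

Unsatisfiable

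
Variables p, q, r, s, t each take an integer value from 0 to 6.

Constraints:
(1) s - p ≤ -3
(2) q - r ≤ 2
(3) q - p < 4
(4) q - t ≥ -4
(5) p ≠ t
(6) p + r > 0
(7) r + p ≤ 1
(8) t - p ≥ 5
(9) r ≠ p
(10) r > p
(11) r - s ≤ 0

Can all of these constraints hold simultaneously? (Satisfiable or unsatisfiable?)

Constraints 1, 2, 4, 8, and 11 give s − r ≥ 0, r − q ≥ -2, q − t ≥ -4, t − p ≥ 5, p − s ≥ 3.
Adding all 5 inequalities: the left sides telescope to 0, and the right sides sum to 0 + (-2) + (-4) + 5 + 3 = 2. So 0 ≥ 2, which is false.

Unsatisfiable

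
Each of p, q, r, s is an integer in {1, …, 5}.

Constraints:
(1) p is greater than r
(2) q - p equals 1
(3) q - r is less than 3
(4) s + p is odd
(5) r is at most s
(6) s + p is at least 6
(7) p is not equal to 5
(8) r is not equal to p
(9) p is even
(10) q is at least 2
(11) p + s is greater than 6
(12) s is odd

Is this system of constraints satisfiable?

The assignment p = 2, q = 3, r = 1, s = 5 works:
  constraint 2 holds since q - p = 1.
  constraint 3 holds since q - r = 2.
The rest check out directly.

Satisfiable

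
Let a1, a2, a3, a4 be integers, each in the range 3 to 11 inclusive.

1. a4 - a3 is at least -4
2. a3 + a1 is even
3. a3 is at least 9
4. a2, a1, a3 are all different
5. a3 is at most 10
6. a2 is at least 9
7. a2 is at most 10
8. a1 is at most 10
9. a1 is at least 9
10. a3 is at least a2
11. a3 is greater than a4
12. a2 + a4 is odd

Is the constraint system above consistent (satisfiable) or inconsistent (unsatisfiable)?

Constraints 3, 5, 6, 7, 8, and 9 confine each of a2, a1, a3 to the 2 values {9, 10}.
Constraint 4 requires all 3 of them to be distinct, but only 2 values are available — impossible by the pigeonhole principle.

Unsatisfiable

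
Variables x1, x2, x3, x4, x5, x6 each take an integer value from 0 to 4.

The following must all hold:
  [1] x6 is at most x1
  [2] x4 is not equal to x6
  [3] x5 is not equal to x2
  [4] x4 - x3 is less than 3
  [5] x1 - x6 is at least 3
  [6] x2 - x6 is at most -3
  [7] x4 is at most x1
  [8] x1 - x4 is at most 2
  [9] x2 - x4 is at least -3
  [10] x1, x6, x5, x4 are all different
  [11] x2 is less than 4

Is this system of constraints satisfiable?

Constraints 5, 6, 8, and 9 give x6 − x2 ≥ 3, x2 − x4 ≥ -3, x4 − x1 ≥ -2, x1 − x6 ≥ 3.
Adding all 4 inequalities: the left sides telescope to 0, and the right sides sum to 3 + (-3) + (-2) + 3 = 1. So 0 ≥ 1, which is false.

Unsatisfiable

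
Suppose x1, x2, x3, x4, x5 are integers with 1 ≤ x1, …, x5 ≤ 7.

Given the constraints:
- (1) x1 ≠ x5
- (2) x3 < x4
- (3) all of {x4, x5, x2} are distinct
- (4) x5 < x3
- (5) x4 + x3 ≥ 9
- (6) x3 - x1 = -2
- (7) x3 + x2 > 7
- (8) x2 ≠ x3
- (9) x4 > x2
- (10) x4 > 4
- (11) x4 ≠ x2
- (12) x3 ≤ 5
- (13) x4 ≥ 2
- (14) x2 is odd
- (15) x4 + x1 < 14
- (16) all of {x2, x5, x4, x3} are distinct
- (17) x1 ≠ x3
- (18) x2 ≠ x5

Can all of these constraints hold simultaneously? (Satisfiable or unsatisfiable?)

Satisfiable

One satisfying assignment is x1 = 7, x2 = 3, x3 = 5, x4 = 6, x5 = 4.
For the less obvious constraints — constraint 5: x4 + x3 = 11; constraint 6: x3 - x1 = -2; constraint 7: x3 + x2 = 8 — and the others hold by inspection.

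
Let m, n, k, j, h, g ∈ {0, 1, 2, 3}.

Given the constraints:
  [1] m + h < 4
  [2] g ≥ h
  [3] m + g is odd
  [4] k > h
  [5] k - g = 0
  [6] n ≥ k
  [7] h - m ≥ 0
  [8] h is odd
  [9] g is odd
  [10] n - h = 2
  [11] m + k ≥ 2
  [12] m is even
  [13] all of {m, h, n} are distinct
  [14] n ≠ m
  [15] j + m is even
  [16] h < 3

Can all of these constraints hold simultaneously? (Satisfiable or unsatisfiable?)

Satisfiable

Take m = 0, n = 3, k = 3, j = 0, h = 1, g = 3. Then constraint 1: m + h = 1; constraint 5: k - g = 0; constraint 7: h - m = 1, and every other listed constraint is also met.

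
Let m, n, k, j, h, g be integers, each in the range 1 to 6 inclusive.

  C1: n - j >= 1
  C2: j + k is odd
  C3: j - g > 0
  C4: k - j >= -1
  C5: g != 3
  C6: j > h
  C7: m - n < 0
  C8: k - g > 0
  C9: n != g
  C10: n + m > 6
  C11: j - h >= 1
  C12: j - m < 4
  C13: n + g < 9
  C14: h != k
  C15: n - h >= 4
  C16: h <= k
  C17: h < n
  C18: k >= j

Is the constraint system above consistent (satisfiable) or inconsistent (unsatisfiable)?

Take m = 2, n = 5, k = 4, j = 3, h = 1, g = 1. Then constraint 1: n - j = 2; constraint 3: j - g = 2; constraint 4: k - j = 1, and every other listed constraint is also met.

Satisfiable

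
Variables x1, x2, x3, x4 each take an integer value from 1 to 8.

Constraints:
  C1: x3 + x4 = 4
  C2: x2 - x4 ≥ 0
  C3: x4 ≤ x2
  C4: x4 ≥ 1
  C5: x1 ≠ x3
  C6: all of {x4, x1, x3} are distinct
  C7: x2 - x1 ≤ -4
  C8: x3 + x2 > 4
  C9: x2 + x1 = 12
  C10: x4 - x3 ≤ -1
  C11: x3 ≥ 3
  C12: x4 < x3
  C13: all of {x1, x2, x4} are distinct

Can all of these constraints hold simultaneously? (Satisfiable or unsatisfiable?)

Satisfiable

Try x1 = 8, x2 = 4, x3 = 3, x4 = 1.
Check constraint 1: x3 + x4 = 4; constraint 2: x2 - x4 = 3; constraint 7: x2 - x1 = -4. The remaining constraints are straightforward to verify.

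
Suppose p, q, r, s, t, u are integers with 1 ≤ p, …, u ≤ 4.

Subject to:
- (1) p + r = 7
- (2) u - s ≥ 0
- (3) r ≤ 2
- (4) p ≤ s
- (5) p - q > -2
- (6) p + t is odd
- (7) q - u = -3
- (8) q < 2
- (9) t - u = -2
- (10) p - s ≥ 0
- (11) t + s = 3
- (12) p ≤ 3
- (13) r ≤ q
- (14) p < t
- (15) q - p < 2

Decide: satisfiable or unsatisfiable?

Unsatisfiable

From constraint 12: p ≤ 3. From constraint 3: r ≤ 2. Hence p + r ≤ 5. But constraint 1 requires p + r = 7, and 7 > 5. Contradiction.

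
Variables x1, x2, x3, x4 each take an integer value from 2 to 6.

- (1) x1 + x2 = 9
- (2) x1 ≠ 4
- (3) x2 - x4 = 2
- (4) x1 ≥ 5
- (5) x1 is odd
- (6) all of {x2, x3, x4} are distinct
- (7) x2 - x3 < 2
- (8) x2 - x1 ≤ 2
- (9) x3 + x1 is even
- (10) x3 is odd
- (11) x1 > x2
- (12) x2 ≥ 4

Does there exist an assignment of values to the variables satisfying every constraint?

One satisfying assignment is x1 = 5, x2 = 4, x3 = 3, x4 = 2.
For the less obvious constraints — constraint 1: x1 + x2 = 9; constraint 3: x2 - x4 = 2; constraint 7: x2 - x3 = 1 — and the others hold by inspection.

Satisfiable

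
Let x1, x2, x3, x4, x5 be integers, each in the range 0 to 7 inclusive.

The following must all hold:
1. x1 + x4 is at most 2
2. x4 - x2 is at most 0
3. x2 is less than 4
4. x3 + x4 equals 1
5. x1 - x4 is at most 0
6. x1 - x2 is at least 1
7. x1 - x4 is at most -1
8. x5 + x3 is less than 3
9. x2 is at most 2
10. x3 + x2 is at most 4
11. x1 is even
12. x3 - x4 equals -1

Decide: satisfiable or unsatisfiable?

Constraints 2, 6, and 7 give x1 − x2 ≥ 1, x2 − x4 ≥ 0, x4 − x1 ≥ 1.
Adding all 3 inequalities: the left sides telescope to 0, and the right sides sum to 1 + 0 + 1 = 2. So 0 ≥ 2, which is false.

Unsatisfiable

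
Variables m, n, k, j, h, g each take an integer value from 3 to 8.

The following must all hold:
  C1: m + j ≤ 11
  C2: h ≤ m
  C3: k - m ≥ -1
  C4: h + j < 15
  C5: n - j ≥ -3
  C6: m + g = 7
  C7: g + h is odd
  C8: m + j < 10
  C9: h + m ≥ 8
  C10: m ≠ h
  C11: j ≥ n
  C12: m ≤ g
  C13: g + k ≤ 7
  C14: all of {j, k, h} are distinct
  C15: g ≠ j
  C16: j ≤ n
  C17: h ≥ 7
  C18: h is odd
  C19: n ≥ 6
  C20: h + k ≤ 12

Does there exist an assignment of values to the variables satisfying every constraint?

Unsatisfiable

From constraints 2 and 17: m ≥ h ≥ 7. From constraints 11 and 19: j ≥ n ≥ 6. Hence m + j ≥ 13. But constraint 1 requires m + j ≤ 11, and 11 < 13. Contradiction.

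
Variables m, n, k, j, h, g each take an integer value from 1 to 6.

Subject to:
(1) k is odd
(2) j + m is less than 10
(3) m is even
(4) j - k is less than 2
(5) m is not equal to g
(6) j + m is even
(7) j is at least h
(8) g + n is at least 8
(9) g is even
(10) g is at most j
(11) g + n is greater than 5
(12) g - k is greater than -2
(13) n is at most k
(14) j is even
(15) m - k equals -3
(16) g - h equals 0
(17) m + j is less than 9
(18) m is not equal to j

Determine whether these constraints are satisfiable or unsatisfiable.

The assignment m = 2, n = 2, k = 5, j = 6, h = 6, g = 6 works:
  constraint 2 holds since j + m = 8.
  constraint 4 holds since j - k = 1.
The rest check out directly.

Satisfiable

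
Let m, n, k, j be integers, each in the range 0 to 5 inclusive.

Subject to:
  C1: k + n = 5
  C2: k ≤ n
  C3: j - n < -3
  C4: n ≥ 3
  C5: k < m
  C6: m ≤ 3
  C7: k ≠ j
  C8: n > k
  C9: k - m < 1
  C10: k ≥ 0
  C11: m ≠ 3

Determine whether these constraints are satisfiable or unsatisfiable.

Satisfiable

The assignment m = 2, n = 4, k = 1, j = 0 works:
  constraint 1 holds since k + n = 5.
  constraint 3 holds since j - n = -4.
The rest check out directly.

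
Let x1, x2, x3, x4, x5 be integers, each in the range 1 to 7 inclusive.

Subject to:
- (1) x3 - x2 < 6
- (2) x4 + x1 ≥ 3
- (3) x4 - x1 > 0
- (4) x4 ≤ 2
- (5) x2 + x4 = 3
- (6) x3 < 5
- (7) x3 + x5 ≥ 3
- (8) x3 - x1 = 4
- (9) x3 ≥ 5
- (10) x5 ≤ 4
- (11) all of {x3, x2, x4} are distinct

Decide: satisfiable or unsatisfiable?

Unsatisfiable

From constraint 9: x3 ≥ 5. From constraint 6: x3 ≤ 4. But 4 < 5, so no value of x3 works.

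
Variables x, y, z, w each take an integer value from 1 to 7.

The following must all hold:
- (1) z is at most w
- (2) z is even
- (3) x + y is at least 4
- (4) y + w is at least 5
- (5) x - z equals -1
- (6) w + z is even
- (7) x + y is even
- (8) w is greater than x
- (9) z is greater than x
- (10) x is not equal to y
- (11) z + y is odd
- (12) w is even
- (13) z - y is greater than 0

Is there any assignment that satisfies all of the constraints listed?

Satisfiable

One satisfying assignment is x = 3, y = 1, z = 4, w = 6.
For the less obvious constraints — constraint 3: x + y = 4; constraint 4: y + w = 7; constraint 5: x - z = -1 — and the others hold by inspection.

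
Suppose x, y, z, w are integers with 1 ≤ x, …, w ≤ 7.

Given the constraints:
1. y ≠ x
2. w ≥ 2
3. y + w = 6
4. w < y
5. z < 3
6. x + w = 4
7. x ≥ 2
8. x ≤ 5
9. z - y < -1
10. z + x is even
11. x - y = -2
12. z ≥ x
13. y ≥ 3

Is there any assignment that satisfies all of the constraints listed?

Satisfiable

Take x = 2, y = 4, z = 2, w = 2. Then constraint 3: y + w = 6; constraint 6: x + w = 4, and every other listed constraint is also met.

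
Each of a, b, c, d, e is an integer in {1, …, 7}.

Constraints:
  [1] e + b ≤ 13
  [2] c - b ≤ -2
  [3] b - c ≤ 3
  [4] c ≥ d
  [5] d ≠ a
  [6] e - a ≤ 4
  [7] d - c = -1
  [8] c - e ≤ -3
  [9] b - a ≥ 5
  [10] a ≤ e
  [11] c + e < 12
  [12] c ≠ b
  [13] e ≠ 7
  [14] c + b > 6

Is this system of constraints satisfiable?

Unsatisfiable

Constraints 3, 6, 8, and 9 give e − c ≥ 3, c − b ≥ -3, b − a ≥ 5, a − e ≥ -4.
Adding all 4 inequalities: the left sides telescope to 0, and the right sides sum to 3 + (-3) + 5 + (-4) = 1. So 0 ≥ 1, which is false.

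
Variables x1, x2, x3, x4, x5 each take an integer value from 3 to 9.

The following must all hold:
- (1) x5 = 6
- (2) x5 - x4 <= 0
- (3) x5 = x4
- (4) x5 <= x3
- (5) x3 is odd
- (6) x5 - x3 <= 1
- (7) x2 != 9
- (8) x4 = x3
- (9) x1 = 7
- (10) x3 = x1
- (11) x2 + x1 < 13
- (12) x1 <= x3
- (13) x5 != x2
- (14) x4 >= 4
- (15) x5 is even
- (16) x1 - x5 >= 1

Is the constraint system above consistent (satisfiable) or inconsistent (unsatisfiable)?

Unsatisfiable

Constraint 1 fixes x5 = 6 and constraint 9 fixes x1 = 7. Constraints 3, 8, and 10 give x5 = x4 = x3 = x1, so x5 = x1. But 6 ≠ 7 — contradiction.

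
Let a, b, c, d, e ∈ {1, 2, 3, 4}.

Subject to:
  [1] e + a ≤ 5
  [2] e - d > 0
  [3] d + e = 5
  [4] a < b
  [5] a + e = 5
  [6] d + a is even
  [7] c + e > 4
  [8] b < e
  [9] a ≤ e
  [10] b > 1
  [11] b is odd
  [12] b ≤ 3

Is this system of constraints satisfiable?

The assignment a = 1, b = 3, c = 1, d = 1, e = 4 works:
  constraint 1 holds since e + a = 5.
  constraint 2 holds since e - d = 3.
  constraint 3 holds since d + e = 5.
The rest check out directly.

Satisfiable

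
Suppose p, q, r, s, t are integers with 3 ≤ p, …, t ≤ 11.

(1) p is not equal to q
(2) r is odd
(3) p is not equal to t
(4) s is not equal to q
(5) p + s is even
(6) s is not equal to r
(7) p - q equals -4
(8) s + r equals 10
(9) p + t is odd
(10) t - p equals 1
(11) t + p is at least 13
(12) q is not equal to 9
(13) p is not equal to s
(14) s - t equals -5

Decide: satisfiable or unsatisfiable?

Setting (p, q, r, s, t) = (7, 11, 7, 3, 8) satisfies everything: constraint 7: p - q = -4; constraint 8: s + r = 10; constraint 10: t - p = 1, and the others follow.

Satisfiable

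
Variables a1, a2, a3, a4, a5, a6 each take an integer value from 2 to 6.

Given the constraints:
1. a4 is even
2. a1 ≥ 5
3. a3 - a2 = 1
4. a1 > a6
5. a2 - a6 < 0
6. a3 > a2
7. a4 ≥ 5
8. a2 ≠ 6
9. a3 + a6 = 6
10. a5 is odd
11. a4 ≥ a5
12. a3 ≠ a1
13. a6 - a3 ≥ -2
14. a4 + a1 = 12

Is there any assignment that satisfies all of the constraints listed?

Try a1 = 6, a2 = 2, a3 = 3, a4 = 6, a5 = 5, a6 = 3.
Check constraint 3: a3 - a2 = 1; constraint 5: a2 - a6 = -1; constraint 9: a3 + a6 = 6. The remaining constraints are straightforward to verify.

Satisfiable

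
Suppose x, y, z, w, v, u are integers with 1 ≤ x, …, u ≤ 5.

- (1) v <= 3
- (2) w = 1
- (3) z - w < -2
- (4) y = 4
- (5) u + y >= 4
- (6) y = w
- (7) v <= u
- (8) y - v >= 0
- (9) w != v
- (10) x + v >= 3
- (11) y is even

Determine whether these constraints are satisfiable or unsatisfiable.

Unsatisfiable

Constraint 4 fixes y = 4 and constraint 2 fixes w = 1, but constraint 6 requires y = w. Since 4 ≠ 1, contradiction.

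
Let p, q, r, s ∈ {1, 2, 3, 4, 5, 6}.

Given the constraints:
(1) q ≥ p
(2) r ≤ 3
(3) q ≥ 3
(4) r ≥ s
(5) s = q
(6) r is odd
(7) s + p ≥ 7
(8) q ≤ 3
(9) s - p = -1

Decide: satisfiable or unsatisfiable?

Unsatisfiable

From constraints 2 and 4: s ≤ r ≤ 3. From constraints 1 and 8: p ≤ q ≤ 3. Hence s + p ≤ 6. But constraint 7 requires s + p ≥ 7, and 7 > 6. Contradiction.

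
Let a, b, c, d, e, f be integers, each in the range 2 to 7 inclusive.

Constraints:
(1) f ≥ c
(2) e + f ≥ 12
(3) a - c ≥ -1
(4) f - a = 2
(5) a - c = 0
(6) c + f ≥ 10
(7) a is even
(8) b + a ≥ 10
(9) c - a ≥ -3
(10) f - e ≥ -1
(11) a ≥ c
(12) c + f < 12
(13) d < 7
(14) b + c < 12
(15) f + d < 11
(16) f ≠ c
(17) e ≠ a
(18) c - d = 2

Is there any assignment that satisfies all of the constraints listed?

Satisfiable

Setting (a, b, c, d, e, f) = (4, 6, 4, 2, 6, 6) satisfies everything: constraint 2: e + f = 12; constraint 3: a - c = 0, and the others follow.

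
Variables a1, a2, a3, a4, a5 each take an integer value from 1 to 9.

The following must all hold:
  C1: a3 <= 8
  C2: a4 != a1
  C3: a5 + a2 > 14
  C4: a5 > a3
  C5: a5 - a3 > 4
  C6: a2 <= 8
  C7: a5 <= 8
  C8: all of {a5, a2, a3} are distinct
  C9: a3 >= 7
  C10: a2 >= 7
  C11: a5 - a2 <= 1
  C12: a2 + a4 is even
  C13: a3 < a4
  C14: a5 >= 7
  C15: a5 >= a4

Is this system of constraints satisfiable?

Constraints 1, 6, 7, 9, 10, and 14 confine each of a5, a2, a3 to the 2 values {7, 8}.
Constraint 8 requires all 3 of them to be distinct, but only 2 values are available — impossible by the pigeonhole principle.

Unsatisfiable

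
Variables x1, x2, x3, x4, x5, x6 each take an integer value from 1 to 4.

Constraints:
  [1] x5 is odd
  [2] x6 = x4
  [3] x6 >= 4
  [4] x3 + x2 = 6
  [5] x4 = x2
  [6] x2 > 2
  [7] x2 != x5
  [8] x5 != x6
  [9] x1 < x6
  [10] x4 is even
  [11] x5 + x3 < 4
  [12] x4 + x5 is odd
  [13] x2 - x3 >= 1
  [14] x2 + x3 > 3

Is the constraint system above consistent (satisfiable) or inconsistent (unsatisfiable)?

Take x1 = 1, x2 = 4, x3 = 2, x4 = 4, x5 = 1, x6 = 4. Then constraint 4: x3 + x2 = 6; constraint 11: x5 + x3 = 3; constraint 13: x2 - x3 = 2, and every other listed constraint is also met.

Satisfiable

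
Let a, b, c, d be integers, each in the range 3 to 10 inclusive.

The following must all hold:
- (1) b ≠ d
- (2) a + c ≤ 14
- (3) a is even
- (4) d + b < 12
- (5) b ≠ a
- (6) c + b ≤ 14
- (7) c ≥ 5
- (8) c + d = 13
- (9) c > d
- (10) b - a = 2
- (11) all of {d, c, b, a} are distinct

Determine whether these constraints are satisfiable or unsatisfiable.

Satisfiable

One satisfying assignment is a = 4, b = 6, c = 8, d = 5.
For the less obvious constraints — constraint 2: a + c = 12; constraint 4: d + b = 11; constraint 6: c + b = 14 — and the others hold by inspection.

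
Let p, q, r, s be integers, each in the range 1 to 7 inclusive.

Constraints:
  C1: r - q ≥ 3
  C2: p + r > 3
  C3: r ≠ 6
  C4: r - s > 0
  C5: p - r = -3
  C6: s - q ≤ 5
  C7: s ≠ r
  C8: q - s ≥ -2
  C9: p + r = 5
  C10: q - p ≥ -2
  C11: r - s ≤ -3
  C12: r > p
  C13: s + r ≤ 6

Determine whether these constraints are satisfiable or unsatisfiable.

Constraints 1, 6, and 11 give r − q ≥ 3, q − s ≥ -5, s − r ≥ 3.
Adding all 3 inequalities: the left sides telescope to 0, and the right sides sum to 3 + (-5) + 3 = 1. So 0 ≥ 1, which is false.

Unsatisfiable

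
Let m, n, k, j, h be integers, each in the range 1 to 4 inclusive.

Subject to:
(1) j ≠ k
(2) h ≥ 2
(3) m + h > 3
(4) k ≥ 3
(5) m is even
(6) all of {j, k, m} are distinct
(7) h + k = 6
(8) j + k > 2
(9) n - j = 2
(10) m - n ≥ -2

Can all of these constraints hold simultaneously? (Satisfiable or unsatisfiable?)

The assignment m = 2, n = 3, k = 3, j = 1, h = 3 works:
  constraint 3 holds since m + h = 5.
  constraint 7 holds since h + k = 6.
The rest check out directly.

Satisfiable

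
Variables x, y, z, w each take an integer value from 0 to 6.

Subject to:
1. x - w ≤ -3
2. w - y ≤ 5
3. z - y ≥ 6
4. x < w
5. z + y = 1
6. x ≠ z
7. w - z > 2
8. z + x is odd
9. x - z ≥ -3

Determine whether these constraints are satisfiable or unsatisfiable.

Constraints 1, 2, 3, and 9 give y − w ≥ -5, w − x ≥ 3, x − z ≥ -3, z − y ≥ 6.
Adding all 4 inequalities: the left sides telescope to 0, and the right sides sum to (-5) + 3 + (-3) + 6 = 1. So 0 ≥ 1, which is false.

Unsatisfiable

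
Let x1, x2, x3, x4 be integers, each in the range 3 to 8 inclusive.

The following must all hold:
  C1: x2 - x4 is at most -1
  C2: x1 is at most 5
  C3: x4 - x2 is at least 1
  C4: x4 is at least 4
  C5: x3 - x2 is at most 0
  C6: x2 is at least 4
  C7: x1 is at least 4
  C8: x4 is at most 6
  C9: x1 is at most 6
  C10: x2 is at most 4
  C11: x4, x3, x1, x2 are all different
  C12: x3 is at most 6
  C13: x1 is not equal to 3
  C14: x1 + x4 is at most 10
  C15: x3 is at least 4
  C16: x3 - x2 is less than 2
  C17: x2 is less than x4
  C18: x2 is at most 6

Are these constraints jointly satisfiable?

Unsatisfiable

Constraints 4, 6, 7, 8, 9, 12, 15, and 18 confine each of x4, x3, x1, x2 to the 3 values {4, …, 6}.
Constraint 11 requires all 4 of them to be distinct, but only 3 values are available — impossible by the pigeonhole principle.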